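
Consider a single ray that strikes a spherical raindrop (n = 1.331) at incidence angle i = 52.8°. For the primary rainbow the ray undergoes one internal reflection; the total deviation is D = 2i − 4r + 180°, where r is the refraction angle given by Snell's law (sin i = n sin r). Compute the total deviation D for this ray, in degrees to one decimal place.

sin r = sin 52.8° / 1.331 = 0.7965/1.331 = 0.5984; r = 36.76°.
D = 2·52.8° − 4·36.76° + 180° = 105.60° − 147.03° + 180° = 138.57°.

138.6°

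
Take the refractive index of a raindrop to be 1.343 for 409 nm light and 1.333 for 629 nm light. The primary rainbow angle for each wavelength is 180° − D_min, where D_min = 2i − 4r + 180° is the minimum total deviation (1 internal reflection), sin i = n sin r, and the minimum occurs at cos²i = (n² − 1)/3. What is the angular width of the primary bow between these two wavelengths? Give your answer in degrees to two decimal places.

At 409 nm (n = 1.343): cos²i = 0.26788 → i = 58.830°, r = 39.577°, D_min = 139.354°, rainbow angle = 40.646°.
At 629 nm (n = 1.333): cos²i = 0.25896 → i = 59.410°, r = 40.225°, D_min = 137.922°, rainbow angle = 42.078°.
Angular width = |40.646° − 42.078°| = 1.432°.

1.43°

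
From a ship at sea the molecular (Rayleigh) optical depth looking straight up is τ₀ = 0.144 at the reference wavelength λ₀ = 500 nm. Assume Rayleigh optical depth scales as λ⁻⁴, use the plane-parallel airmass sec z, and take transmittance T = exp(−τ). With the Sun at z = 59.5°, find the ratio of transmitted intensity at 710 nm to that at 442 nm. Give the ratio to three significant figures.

Airmass: sec 59.5° = 1.9703.
τ(710 nm) = 0.144 × (500/710)⁴ × 1.9703 = 0.144 × 0.2459 × 1.9703 = 0.0698.
τ(442 nm) = 0.144 × (500/442)⁴ × 1.9703 = 0.144 × 1.6375 × 1.9703 = 0.4646.
T(710)/T(442) = exp(τ_B − τ_A) = exp(0.3948) = 1.4841.

1.48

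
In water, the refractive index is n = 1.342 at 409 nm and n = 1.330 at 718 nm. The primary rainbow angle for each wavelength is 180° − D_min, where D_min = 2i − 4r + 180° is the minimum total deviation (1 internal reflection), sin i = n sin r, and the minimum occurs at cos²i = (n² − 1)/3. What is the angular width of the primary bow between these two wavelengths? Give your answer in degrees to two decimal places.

1.73°

At 409 nm (n = 1.342): cos²i = 0.26699 → i = 58.888°, r = 39.641°, D_min = 139.213°, rainbow angle = 40.787°.
At 718 nm (n = 1.330): cos²i = 0.25630 → i = 59.585°, r = 40.422°, D_min = 137.484°, rainbow angle = 42.516°.
Angular width = |40.787° − 42.516°| = 1.729°.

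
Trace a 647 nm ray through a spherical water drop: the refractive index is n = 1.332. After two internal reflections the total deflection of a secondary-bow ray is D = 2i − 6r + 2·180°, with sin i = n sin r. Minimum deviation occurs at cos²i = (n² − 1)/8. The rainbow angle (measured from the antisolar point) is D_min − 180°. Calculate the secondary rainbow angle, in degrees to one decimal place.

cos²i = (1.77422 − 1)/8 = 0.09678; i = arccos(0.31109) = 71.875°.
sin r = sin 71.875°/1.332 = 0.71350; r = 45.520°.
D_min = 2·71.875° − 6·45.520° + 360° = 230.628°.
Rainbow angle = D_min − 180° = 50.628°.

50.6°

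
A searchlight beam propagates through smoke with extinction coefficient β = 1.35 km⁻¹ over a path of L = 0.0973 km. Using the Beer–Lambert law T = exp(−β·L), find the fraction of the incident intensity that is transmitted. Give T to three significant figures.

τ = β·L = 1.35 × 0.0973 = 0.1314.
T = exp(−0.1314) = 0.8769.

0.877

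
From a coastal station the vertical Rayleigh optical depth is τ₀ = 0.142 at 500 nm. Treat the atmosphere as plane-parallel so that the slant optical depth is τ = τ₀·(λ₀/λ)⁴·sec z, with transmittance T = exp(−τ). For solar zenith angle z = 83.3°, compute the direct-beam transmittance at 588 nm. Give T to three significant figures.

sec 83.3° = 8.5711.
τ = 0.142 × (500/588)⁴ × 8.5711 = 0.142 × 0.5228 × 8.5711 = 0.6364.
T = exp(−0.6364) = 0.5292.

0.529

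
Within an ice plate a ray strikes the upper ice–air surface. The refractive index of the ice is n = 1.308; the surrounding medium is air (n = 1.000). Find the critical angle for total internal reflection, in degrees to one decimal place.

49.9°

sin θ_c = n_air / n = 1.000 / 1.308 = 0.7645.
θ_c = arcsin(0.7645) = 49.86°.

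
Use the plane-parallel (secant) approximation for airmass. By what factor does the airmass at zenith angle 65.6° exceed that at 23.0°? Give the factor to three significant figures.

X(65.6°)/X(23.0°) = sec 65.6° / sec 23.0° = cos 23.0° / cos 65.6° = 0.9205/0.4131 = 2.2283.

2.23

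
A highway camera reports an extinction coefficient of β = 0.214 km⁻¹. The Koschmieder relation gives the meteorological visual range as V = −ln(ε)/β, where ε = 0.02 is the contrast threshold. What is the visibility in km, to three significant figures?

V = −ln(0.02) / 0.214 = 3.912 / 0.214 = 18.2805 km.

18.3 km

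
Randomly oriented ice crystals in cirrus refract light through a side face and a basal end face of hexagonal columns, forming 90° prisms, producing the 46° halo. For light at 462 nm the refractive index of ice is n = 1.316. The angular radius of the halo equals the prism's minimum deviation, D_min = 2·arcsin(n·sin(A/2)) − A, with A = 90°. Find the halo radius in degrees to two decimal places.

47.04°

n·sin(A/2) = 1.316 × sin 45° = 1.316 × 0.7071 = 0.9306.
D_min = 2·arcsin(0.9306) − 90° = 2 × 68.521° − 90° = 47.042°.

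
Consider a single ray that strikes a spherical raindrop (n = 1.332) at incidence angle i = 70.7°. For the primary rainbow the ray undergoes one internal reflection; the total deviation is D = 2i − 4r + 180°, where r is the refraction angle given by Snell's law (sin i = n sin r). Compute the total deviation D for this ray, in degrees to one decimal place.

140.9°

sin r = sin 70.7° / 1.332 = 0.9438/1.332 = 0.7086; r = 45.12°.
D = 2·70.7° − 4·45.12° + 180° = 141.40° − 180.47° + 180° = 140.93°.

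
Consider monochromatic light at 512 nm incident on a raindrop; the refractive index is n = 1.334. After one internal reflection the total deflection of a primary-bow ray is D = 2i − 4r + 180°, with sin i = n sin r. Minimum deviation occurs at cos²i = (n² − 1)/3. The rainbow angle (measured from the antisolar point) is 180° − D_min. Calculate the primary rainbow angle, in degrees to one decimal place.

41.9°

cos²i = (1.77956 − 1)/3 = 0.25985; i = arccos(0.50976) = 59.352°.
sin r = sin 59.352°/1.334 = 0.64492; r = 40.159°.
D_min = 2·59.352° − 4·40.159° + 180° = 138.067°.
Rainbow angle = 180° − D_min = 41.933°.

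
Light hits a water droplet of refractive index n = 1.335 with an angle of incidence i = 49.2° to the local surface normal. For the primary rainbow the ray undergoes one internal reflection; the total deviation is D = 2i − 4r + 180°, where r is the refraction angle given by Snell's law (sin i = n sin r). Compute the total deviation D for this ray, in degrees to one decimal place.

140.2°

sin r = sin 49.2° / 1.335 = 0.7570/1.335 = 0.5670; r = 34.54°.
D = 2·49.2° − 4·34.54° + 180° = 98.40° − 138.18° + 180° = 140.22°.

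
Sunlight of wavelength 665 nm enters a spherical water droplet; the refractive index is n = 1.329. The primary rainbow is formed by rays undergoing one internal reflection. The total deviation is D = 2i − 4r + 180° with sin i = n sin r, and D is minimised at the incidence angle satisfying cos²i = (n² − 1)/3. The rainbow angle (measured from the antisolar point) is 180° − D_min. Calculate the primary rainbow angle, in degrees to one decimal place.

cos²i = (1.76624 − 1)/3 = 0.25541; i = arccos(0.50538) = 59.643°.
sin r = sin 59.643°/1.329 = 0.64928; r = 40.487°.
D_min = 2·59.643° − 4·40.487° + 180° = 137.337°.
Rainbow angle = 180° − D_min = 42.663°.

42.7°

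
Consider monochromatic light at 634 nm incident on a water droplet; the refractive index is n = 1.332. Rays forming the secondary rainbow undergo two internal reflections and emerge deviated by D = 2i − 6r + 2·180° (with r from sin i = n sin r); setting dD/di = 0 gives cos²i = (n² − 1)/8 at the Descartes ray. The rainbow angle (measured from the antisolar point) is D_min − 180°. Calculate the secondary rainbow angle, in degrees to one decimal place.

50.6°

cos²i = (1.77422 − 1)/8 = 0.09678; i = arccos(0.31109) = 71.875°.
sin r = sin 71.875°/1.332 = 0.71350; r = 45.520°.
D_min = 2·71.875° − 6·45.520° + 360° = 230.628°.
Rainbow angle = D_min − 180° = 50.628°.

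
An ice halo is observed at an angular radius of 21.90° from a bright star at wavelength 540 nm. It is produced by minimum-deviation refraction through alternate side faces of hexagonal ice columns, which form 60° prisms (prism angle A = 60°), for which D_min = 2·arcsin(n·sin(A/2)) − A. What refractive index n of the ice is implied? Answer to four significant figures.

Rearranging: n = sin((D_min + A)/2) / sin(A/2).
(D_min + A)/2 = (21.90° + 60°)/2 = 40.950°.
n = sin 40.950° / sin 30° = 0.6554 / 0.5000 = 1.3108.

1.311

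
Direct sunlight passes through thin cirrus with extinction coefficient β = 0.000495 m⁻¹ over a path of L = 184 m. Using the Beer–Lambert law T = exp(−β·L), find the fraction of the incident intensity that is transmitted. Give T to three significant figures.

τ = β·L = 0.000495 × 184 = 0.0911.
T = exp(−0.0911) = 0.9129.

0.913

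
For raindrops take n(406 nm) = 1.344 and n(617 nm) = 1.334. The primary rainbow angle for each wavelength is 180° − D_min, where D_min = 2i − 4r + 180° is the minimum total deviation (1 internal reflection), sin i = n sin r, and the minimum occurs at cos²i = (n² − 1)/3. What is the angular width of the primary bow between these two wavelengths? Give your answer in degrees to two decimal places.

1.43°

At 406 nm (n = 1.344): cos²i = 0.26878 → i = 58.772°, r = 39.512°, D_min = 139.495°, rainbow angle = 40.505°.
At 617 nm (n = 1.334): cos²i = 0.25985 → i = 59.352°, r = 40.159°, D_min = 138.067°, rainbow angle = 41.933°.
Angular width = |40.505° − 41.933°| = 1.428°.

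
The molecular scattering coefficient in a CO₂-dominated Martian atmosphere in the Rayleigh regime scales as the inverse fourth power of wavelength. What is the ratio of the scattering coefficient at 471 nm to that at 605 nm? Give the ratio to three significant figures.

Rayleigh scattering ∝ λ⁻⁴, so the ratio of coefficients is the inverse fourth power of the wavelength ratio.
σ(471)/σ(605) = (605/471)⁴ = (1.2845)⁴ = 2.722.

2.72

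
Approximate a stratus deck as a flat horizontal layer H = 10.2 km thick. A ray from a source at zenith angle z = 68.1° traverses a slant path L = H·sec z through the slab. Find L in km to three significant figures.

27.3 km

sec z = 1/cos 68.1° = 2.6811.
L = 10.2 × 2.6811 = 27.347 km.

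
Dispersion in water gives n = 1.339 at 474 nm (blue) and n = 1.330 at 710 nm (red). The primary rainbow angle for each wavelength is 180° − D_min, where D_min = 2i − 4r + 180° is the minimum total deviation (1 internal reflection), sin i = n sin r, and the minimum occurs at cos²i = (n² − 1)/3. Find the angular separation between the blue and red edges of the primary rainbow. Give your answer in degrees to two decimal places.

1.30°

At 474 nm (n = 1.339): cos²i = 0.26431 → i = 59.062°, r = 39.834°, D_min = 138.786°, rainbow angle = 41.214°.
At 710 nm (n = 1.330): cos²i = 0.25630 → i = 59.585°, r = 40.422°, D_min = 137.484°, rainbow angle = 42.516°.
Angular width = |41.214° − 42.516°| = 1.303°.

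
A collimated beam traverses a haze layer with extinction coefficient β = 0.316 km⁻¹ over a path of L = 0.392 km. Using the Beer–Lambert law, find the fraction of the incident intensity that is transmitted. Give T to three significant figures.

τ = β·L = 0.316 × 0.392 = 0.1239.
T = exp(−0.1239) = 0.8835.

0.883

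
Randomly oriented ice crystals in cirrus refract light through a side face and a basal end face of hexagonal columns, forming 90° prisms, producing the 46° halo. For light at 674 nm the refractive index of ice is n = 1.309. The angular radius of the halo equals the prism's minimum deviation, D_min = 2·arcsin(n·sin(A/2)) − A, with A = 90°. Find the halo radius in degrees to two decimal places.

n·sin(A/2) = 1.309 × sin 45° = 1.309 × 0.7071 = 0.9256.
D_min = 2·arcsin(0.9256) − 90° = 2 × 67.759° − 90° = 45.519°.

45.52°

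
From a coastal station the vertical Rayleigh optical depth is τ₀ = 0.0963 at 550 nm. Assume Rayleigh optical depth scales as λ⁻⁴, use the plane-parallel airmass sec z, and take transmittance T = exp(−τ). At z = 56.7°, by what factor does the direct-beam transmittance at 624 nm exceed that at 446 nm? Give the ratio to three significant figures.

Airmass: sec 56.7° = 1.8214.
τ(624 nm) = 0.0963 × (550/624)⁴ × 1.8214 = 0.0963 × 0.6035 × 1.8214 = 0.1059.
τ(446 nm) = 0.0963 × (550/446)⁴ × 1.8214 = 0.0963 × 2.3127 × 1.8214 = 0.4056.
T(624)/T(446) = exp(τ_B − τ_A) = exp(0.2998) = 1.3496.

1.35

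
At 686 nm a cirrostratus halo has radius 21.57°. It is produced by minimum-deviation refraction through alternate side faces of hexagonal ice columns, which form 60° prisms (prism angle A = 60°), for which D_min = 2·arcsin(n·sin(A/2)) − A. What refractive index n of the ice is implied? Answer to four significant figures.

Rearranging: n = sin((D_min + A)/2) / sin(A/2).
(D_min + A)/2 = (21.57° + 60°)/2 = 40.785°.
n = sin 40.785° / sin 30° = 0.6532 / 0.5000 = 1.3064.

1.306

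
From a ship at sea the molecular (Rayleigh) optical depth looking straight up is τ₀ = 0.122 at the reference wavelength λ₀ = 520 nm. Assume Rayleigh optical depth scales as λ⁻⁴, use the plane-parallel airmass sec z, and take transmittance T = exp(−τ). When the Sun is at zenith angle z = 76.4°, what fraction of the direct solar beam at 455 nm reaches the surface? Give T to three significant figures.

sec 76.4° = 4.2527.
τ = 0.122 × (520/455)⁴ × 4.2527 = 0.122 × 1.7060 × 4.2527 = 0.8851.
T = exp(−0.8851) = 0.4127.

0.413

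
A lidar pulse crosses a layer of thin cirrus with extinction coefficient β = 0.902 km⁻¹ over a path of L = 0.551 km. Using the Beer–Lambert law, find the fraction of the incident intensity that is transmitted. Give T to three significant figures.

τ = β·L = 0.902 × 0.551 = 0.4970.
T = exp(−0.4970) = 0.6084.

0.608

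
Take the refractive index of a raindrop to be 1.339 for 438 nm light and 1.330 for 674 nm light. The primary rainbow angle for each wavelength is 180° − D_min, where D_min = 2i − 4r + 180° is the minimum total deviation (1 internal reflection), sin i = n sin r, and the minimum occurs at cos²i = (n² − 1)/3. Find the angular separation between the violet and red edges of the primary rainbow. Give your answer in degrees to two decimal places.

1.30°

At 438 nm (n = 1.339): cos²i = 0.26431 → i = 59.062°, r = 39.834°, D_min = 138.786°, rainbow angle = 41.214°.
At 674 nm (n = 1.330): cos²i = 0.25630 → i = 59.585°, r = 40.422°, D_min = 137.484°, rainbow angle = 42.516°.
Angular width = |41.214° − 42.516°| = 1.303°.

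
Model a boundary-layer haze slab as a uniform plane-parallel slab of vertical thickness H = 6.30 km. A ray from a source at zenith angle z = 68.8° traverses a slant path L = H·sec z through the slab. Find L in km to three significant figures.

sec z = 1/cos 68.8° = 2.7653.
L = 6.30 × 2.7653 = 17.421 km.

17.4 km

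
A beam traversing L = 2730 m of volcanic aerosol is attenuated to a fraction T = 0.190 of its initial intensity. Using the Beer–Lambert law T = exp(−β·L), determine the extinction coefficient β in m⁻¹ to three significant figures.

0.000608 m⁻¹

Beer–Lambert: T = exp(−βL) ⇒ β = −ln(T)/L = −ln(0.190)/2730 = 1.6607/2730 = 0.0006083 m⁻¹.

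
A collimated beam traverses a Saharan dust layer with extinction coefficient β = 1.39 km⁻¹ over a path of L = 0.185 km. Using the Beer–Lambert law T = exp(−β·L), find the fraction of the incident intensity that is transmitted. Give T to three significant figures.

0.773

τ = β·L = 1.39 × 0.185 = 0.2571.
T = exp(−0.2571) = 0.7733.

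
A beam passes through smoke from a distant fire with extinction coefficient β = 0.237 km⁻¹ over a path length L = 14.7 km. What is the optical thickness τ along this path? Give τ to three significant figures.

3.48

τ = β·L = 0.237 × 14.7 = 3.4839.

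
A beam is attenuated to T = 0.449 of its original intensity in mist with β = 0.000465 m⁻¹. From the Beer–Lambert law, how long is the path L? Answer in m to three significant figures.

1720 m

Beer–Lambert: T = exp(−βL) ⇒ L = −ln(T)/β = −ln(0.449)/0.000465 = 0.8007/0.000465 = 1722 m.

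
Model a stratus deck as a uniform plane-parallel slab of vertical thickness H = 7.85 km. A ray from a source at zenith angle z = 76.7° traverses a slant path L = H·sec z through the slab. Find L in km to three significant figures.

sec z = 1/cos 76.7° = 4.3469.
L = 7.85 × 4.3469 = 34.123 km.

34.1 km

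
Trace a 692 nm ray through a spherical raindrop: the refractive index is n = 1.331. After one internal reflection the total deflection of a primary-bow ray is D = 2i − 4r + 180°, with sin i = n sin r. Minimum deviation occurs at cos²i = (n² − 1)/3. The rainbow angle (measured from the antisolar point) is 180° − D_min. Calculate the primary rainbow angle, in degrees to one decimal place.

42.4°

cos²i = (1.77156 − 1)/3 = 0.25719; i = arccos(0.50714) = 59.527°.
sin r = sin 59.527°/1.331 = 0.64753; r = 40.356°.
D_min = 2·59.527° − 4·40.356° + 180° = 137.630°.
Rainbow angle = 180° − D_min = 42.370°.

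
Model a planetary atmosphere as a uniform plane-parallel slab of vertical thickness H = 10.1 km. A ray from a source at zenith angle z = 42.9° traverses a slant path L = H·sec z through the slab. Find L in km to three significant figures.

sec z = 1/cos 42.9° = 1.3651.
L = 10.1 × 1.3651 = 13.788 km.

13.8 km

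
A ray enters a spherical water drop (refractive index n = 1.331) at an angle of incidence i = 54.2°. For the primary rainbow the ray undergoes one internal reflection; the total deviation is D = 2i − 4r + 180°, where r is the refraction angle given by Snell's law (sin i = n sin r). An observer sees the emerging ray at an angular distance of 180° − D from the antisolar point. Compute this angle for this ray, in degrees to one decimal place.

sin r = sin 54.2° / 1.331 = 0.8111/1.331 = 0.6094; r = 37.54°.
D = 2·54.2° − 4·37.54° + 180° = 108.40° − 150.17° + 180° = 138.23°.
Angle from antisolar point = 180° − D = 41.77°.

41.8°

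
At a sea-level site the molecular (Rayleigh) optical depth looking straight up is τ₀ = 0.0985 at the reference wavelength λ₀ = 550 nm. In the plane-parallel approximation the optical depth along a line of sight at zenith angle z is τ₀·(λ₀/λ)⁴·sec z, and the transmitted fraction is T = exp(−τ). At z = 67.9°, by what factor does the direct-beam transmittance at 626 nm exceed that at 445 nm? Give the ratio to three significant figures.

Airmass: sec 67.9° = 2.6580.
τ(626 nm) = 0.0985 × (550/626)⁴ × 2.6580 = 0.0985 × 0.5959 × 2.6580 = 0.1560.
τ(445 nm) = 0.0985 × (550/445)⁴ × 2.6580 = 0.0985 × 2.3335 × 2.6580 = 0.6109.
T(626)/T(445) = exp(τ_B − τ_A) = exp(0.4549) = 1.5761.

1.58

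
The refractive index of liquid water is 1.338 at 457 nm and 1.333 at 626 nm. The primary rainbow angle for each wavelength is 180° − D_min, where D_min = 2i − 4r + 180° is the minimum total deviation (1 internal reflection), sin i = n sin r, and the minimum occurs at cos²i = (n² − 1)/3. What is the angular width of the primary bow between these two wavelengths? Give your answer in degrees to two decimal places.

At 457 nm (n = 1.338): cos²i = 0.26341 → i = 59.120°, r = 39.899°, D_min = 138.643°, rainbow angle = 41.357°.
At 626 nm (n = 1.333): cos²i = 0.25896 → i = 59.410°, r = 40.225°, D_min = 137.922°, rainbow angle = 42.078°.
Angular width = |41.357° − 42.078°| = 0.722°.

0.72°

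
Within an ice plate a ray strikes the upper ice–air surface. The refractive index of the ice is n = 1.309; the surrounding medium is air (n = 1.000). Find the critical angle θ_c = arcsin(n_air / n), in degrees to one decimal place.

49.8°

sin θ_c = n_air / n = 1.000 / 1.309 = 0.7639.
θ_c = arcsin(0.7639) = 49.81°.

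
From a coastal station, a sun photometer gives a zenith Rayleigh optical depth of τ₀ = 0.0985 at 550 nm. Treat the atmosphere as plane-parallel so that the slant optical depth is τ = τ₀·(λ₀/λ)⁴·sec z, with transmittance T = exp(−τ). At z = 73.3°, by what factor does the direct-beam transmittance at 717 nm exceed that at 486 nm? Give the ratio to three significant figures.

Airmass: sec 73.3° = 3.4799.
τ(717 nm) = 0.0985 × (550/717)⁴ × 3.4799 = 0.0985 × 0.3462 × 3.4799 = 0.1187.
τ(486 nm) = 0.0985 × (550/486)⁴ × 3.4799 = 0.0985 × 1.6402 × 3.4799 = 0.5622.
T(717)/T(486) = exp(τ_B − τ_A) = exp(0.4435) = 1.5582.

1.56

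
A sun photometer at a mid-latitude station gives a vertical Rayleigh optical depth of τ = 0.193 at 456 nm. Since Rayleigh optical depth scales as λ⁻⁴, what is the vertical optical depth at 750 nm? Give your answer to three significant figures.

τ(750 nm) = τ(456 nm) × (456/750)⁴ = 0.193 × (0.6080)⁴ = 0.193 × 0.1367 = 0.0264.

0.0264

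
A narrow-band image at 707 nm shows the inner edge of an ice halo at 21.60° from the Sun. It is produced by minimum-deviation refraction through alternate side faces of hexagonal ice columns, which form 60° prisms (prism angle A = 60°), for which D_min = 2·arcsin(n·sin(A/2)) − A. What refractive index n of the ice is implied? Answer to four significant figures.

1.307

Rearranging: n = sin((D_min + A)/2) / sin(A/2).
(D_min + A)/2 = (21.60° + 60°)/2 = 40.800°.
n = sin 40.800° / sin 30° = 0.6534 / 0.5000 = 1.3068.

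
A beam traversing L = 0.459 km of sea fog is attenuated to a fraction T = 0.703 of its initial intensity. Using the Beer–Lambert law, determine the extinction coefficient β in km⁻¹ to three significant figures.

0.768 km⁻¹

Beer–Lambert: T = exp(−βL) ⇒ β = −ln(T)/L = −ln(0.703)/0.459 = 0.3524/0.459 = 0.7678 km⁻¹.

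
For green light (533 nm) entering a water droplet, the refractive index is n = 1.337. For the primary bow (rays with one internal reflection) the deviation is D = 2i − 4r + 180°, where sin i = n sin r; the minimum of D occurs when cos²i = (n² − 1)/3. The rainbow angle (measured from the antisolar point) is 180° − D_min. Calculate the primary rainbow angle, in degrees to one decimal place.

41.5°

cos²i = (1.78757 − 1)/3 = 0.26252; i = arccos(0.51237) = 59.178°.
sin r = sin 59.178°/1.337 = 0.64231; r = 39.964°.
D_min = 2·59.178° − 4·39.964° + 180° = 138.500°.
Rainbow angle = 180° − D_min = 41.500°.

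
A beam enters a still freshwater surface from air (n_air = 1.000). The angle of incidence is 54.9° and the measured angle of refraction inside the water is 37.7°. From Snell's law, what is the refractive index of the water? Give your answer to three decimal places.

1.338

n = sin θ_i / sin θ_r = sin 54.9° / sin 37.7° = 0.8181 / 0.6115 = 1.3379.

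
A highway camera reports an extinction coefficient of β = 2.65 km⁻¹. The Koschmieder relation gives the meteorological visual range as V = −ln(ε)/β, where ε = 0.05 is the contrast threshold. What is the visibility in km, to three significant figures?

1.13 km

V = −ln(0.05) / 2.65 = 2.996 / 2.65 = 1.1305 km.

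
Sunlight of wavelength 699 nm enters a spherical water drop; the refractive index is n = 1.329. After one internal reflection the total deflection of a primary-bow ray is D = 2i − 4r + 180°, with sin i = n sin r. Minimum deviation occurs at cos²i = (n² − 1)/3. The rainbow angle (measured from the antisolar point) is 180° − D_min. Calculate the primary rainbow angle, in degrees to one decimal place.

cos²i = (1.76624 − 1)/3 = 0.25541; i = arccos(0.50538) = 59.643°.
sin r = sin 59.643°/1.329 = 0.64928; r = 40.487°.
D_min = 2·59.643° − 4·40.487° + 180° = 137.337°.
Rainbow angle = 180° − D_min = 42.663°.

42.7°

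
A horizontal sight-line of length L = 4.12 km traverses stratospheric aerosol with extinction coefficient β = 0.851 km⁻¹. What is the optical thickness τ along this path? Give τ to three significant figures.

τ = β·L = 0.851 × 4.12 = 3.5061.

3.51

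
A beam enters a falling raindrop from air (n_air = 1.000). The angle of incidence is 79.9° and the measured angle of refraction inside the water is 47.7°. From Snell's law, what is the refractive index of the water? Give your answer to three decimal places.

1.331

n = sin θ_i / sin θ_r = sin 79.9° / sin 47.7° = 0.9845 / 0.7396 = 1.3311.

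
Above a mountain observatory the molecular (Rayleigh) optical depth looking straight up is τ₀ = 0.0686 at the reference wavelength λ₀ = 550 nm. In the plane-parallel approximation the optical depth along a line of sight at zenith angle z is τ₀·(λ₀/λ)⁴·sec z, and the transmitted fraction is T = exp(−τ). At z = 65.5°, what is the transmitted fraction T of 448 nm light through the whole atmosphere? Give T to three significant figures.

sec 65.5° = 2.4114.
τ = 0.0686 × (550/448)⁴ × 2.4114 = 0.0686 × 2.2716 × 2.4114 = 0.3758.
T = exp(−0.3758) = 0.6868.

0.687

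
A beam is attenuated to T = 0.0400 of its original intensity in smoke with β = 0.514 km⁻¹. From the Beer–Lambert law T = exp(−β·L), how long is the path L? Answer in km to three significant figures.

Beer–Lambert: T = exp(−βL) ⇒ L = −ln(T)/β = −ln(0.0400)/0.514 = 3.2189/0.514 = 6.262 km.

6.26 km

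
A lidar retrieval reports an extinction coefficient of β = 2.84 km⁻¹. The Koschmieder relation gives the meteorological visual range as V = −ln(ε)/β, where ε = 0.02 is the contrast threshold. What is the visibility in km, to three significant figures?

1.38 km

V = −ln(0.02) / 2.84 = 3.912 / 2.84 = 1.3775 km.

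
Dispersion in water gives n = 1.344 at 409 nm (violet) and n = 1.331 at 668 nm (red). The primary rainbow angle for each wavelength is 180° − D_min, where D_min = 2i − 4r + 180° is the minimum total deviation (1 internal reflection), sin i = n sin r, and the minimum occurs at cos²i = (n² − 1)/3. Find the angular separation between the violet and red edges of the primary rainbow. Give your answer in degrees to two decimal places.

1.86°

At 409 nm (n = 1.344): cos²i = 0.26878 → i = 58.772°, r = 39.512°, D_min = 139.495°, rainbow angle = 40.505°.
At 668 nm (n = 1.331): cos²i = 0.25719 → i = 59.527°, r = 40.356°, D_min = 137.630°, rainbow angle = 42.370°.
Angular width = |40.505° − 42.370°| = 1.865°.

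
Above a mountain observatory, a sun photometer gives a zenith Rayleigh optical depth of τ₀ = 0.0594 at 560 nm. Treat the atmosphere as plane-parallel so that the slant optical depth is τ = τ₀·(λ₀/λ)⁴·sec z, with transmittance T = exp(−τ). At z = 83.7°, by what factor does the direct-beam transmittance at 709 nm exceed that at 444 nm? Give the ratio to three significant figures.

3.19

Airmass: sec 83.7° = 9.1129.
τ(709 nm) = 0.0594 × (560/709)⁴ × 9.1129 = 0.0594 × 0.3892 × 9.1129 = 0.2107.
τ(444 nm) = 0.0594 × (560/444)⁴ × 9.1129 = 0.0594 × 2.5306 × 9.1129 = 1.3698.
T(709)/T(444) = exp(τ_B − τ_A) = exp(1.1591) = 3.1872.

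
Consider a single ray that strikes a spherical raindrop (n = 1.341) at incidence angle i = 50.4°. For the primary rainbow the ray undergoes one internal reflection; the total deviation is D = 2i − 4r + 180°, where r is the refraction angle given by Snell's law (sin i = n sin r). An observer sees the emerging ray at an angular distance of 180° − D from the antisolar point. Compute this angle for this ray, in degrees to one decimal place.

39.5°

sin r = sin 50.4° / 1.341 = 0.7705/1.341 = 0.5746; r = 35.07°.
D = 2·50.4° − 4·35.07° + 180° = 100.80° − 140.28° + 180° = 140.52°.
Angle from antisolar point = 180° − D = 39.48°.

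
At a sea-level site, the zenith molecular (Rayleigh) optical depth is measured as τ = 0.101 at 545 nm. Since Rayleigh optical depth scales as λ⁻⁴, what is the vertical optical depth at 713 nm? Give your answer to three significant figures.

0.0345

τ(713 nm) = τ(545 nm) × (545/713)⁴ = 0.101 × (0.7644)⁴ = 0.101 × 0.3414 = 0.0345.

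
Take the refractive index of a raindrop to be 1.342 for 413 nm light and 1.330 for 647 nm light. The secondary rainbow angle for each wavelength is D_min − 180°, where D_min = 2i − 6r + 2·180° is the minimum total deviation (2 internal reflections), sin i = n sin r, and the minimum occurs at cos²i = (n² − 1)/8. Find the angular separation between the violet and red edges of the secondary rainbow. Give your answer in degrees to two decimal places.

3.12°

At 413 nm (n = 1.342): cos²i = 0.10012 → i = 71.554°, r = 44.981°, D_min = 233.222°, rainbow angle = 53.222°.
At 647 nm (n = 1.330): cos²i = 0.09611 → i = 71.940°, r = 45.630°, D_min = 230.101°, rainbow angle = 50.101°.
Angular width = |53.222° − 50.101°| = 3.121°.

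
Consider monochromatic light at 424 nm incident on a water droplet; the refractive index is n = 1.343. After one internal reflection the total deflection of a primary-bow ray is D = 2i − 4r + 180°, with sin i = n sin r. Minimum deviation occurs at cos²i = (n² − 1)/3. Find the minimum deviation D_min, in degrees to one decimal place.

cos²i = (1.80365 − 1)/3 = 0.26788; i = arccos(0.51757) = 58.830°.
sin r = sin 58.830°/1.343 = 0.63711; r = 39.577°.
D_min = 2·58.830° − 4·39.577° + 180° = 139.354°.

139.4°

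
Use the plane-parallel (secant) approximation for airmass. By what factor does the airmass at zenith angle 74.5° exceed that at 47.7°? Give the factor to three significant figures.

X(74.5°)/X(47.7°) = sec 74.5° / sec 47.7° = cos 47.7° / cos 74.5° = 0.6730/0.2672 = 2.5184.

2.52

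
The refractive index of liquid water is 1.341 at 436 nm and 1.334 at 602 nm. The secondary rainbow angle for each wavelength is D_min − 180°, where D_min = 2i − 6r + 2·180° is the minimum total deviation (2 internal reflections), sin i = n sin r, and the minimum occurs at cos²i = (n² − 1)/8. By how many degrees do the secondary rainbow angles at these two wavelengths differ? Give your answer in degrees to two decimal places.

1.81°

At 436 nm (n = 1.341): cos²i = 0.09979 → i = 71.586°, r = 45.034°, D_min = 232.966°, rainbow angle = 52.966°.
At 602 nm (n = 1.334): cos²i = 0.09744 → i = 71.810°, r = 45.411°, D_min = 231.153°, rainbow angle = 51.153°.
Angular width = |52.966° − 51.153°| = 1.813°.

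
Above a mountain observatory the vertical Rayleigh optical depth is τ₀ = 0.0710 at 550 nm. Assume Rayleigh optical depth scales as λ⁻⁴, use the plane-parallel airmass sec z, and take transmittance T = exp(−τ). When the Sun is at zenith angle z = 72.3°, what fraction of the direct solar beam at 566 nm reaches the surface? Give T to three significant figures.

sec 72.3° = 3.2891.
τ = 0.0710 × (550/566)⁴ × 3.2891 = 0.0710 × 0.8916 × 3.2891 = 0.2082.
T = exp(−0.2082) = 0.8120.

0.812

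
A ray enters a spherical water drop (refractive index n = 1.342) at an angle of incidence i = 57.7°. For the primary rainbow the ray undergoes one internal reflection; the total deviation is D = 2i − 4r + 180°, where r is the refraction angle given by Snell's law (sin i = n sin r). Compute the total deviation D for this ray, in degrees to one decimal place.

sin r = sin 57.7° / 1.342 = 0.8453/1.342 = 0.6299; r = 39.04°.
D = 2·57.7° − 4·39.04° + 180° = 115.40° − 156.16° + 180° = 139.24°.

139.2°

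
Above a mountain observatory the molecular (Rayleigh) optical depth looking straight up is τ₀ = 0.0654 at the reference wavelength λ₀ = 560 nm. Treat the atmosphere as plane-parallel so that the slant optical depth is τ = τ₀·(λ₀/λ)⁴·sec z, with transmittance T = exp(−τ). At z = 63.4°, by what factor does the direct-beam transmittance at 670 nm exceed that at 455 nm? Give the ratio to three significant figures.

1.30

Airmass: sec 63.4° = 2.2333.
τ(670 nm) = 0.0654 × (560/670)⁴ × 2.2333 = 0.0654 × 0.4880 × 2.2333 = 0.0713.
τ(455 nm) = 0.0654 × (560/455)⁴ × 2.2333 = 0.0654 × 2.2946 × 2.2333 = 0.3352.
T(670)/T(455) = exp(τ_B − τ_A) = exp(0.2639) = 1.3020.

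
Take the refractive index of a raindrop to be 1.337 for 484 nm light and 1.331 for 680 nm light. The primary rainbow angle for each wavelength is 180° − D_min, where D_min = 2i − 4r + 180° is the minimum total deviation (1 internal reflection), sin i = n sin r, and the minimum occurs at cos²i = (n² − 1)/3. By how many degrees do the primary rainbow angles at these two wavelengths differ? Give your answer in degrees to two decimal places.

0.87°

At 484 nm (n = 1.337): cos²i = 0.26252 → i = 59.178°, r = 39.964°, D_min = 138.500°, rainbow angle = 41.500°.
At 680 nm (n = 1.331): cos²i = 0.25719 → i = 59.527°, r = 40.356°, D_min = 137.630°, rainbow angle = 42.370°.
Angular width = |41.500° − 42.370°| = 0.870°.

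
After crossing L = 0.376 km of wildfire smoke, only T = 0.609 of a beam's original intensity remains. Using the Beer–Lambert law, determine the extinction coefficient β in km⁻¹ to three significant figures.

Beer–Lambert: T = exp(−βL) ⇒ β = −ln(T)/L = −ln(0.609)/0.376 = 0.4959/0.376 = 1.319 km⁻¹.

1.32 km⁻¹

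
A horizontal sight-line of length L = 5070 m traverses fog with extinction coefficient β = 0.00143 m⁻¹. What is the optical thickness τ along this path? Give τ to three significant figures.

7.25

τ = β·L = 0.00143 × 5070 = 7.2501.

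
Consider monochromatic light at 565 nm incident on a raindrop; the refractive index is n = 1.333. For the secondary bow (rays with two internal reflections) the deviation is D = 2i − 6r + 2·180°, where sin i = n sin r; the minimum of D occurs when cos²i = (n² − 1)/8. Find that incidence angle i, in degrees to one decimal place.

cos²i = (1.333² − 1)/8 = (1.77689 − 1)/8 = 0.09711.
cos i = 0.31163, so i = 71.843°.

71.8°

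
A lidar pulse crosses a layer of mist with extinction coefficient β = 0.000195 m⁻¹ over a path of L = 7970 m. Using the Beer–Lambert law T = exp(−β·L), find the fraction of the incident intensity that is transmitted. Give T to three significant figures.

τ = β·L = 0.000195 × 7970 = 1.5541.
T = exp(−1.5541) = 0.2114.

0.211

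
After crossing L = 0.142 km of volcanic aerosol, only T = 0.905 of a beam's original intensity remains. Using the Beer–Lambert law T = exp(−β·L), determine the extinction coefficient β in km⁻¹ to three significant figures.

Beer–Lambert: T = exp(−βL) ⇒ β = −ln(T)/L = −ln(0.905)/0.142 = 0.0998/0.142 = 0.703 km⁻¹.

0.703 km⁻¹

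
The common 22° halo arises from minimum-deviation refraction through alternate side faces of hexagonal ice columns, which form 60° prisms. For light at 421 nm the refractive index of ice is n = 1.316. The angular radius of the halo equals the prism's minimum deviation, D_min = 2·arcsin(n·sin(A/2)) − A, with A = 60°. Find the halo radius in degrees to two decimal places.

n·sin(A/2) = 1.316 × sin 30° = 1.316 × 0.5000 = 0.6580.
D_min = 2·arcsin(0.6580) − 60° = 2 × 41.148° − 60° = 22.295°.

22.30°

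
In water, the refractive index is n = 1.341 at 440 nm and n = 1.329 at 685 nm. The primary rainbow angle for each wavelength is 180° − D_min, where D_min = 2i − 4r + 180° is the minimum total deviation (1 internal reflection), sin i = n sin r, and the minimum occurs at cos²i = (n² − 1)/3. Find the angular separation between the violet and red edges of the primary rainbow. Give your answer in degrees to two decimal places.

1.73°

At 440 nm (n = 1.341): cos²i = 0.26609 → i = 58.946°, r = 39.705°, D_min = 139.071°, rainbow angle = 40.929°.
At 685 nm (n = 1.329): cos²i = 0.25541 → i = 59.643°, r = 40.487°, D_min = 137.337°, rainbow angle = 42.663°.
Angular width = |40.929° − 42.663°| = 1.735°.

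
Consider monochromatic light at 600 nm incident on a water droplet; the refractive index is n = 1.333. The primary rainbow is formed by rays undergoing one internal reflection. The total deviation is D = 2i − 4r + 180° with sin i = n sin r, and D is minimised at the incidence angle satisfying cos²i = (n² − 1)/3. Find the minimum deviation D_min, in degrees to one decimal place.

cos²i = (1.77689 − 1)/3 = 0.25896; i = arccos(0.50888) = 59.410°.
sin r = sin 59.410°/1.333 = 0.64579; r = 40.225°.
D_min = 2·59.410° − 4·40.225° + 180° = 137.922°.

137.9°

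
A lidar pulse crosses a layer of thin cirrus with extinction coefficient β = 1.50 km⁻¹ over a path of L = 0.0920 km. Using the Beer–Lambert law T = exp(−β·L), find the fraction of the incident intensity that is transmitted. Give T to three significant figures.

τ = β·L = 1.50 × 0.0920 = 0.1380.
T = exp(−0.1380) = 0.8711.

0.871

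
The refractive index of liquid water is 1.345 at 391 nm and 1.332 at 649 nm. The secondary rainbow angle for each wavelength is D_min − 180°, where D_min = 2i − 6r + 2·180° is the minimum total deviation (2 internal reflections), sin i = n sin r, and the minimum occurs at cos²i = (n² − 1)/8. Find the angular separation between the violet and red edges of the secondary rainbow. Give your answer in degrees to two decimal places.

At 391 nm (n = 1.345): cos²i = 0.10113 → i = 71.458°, r = 44.821°, D_min = 233.987°, rainbow angle = 53.987°.
At 649 nm (n = 1.332): cos²i = 0.09678 → i = 71.875°, r = 45.520°, D_min = 230.628°, rainbow angle = 50.628°.
Angular width = |53.987° − 50.628°| = 3.359°.

3.36°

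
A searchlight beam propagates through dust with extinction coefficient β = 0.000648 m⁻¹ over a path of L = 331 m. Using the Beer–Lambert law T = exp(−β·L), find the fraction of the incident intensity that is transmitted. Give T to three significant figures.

0.807

τ = β·L = 0.000648 × 331 = 0.2145.
T = exp(−0.2145) = 0.8070.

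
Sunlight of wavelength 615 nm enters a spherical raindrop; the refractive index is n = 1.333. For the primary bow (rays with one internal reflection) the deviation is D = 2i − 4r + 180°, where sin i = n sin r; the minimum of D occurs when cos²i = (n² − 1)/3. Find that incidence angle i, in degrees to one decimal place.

cos²i = (1.333² − 1)/3 = (1.77689 − 1)/3 = 0.25896.
cos i = 0.50888, so i = 59.410°.

59.4°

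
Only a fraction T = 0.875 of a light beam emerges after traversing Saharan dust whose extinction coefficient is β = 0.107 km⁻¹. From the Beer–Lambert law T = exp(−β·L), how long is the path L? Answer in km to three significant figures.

Beer–Lambert: T = exp(−βL) ⇒ L = −ln(T)/β = −ln(0.875)/0.107 = 0.1335/0.107 = 1.248 km.

1.25 km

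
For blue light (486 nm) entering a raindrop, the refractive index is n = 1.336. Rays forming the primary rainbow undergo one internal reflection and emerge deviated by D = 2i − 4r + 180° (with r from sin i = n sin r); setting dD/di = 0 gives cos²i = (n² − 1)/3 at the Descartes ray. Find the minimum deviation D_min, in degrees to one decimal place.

cos²i = (1.78490 − 1)/3 = 0.26163; i = arccos(0.51150) = 59.236°.
sin r = sin 59.236°/1.336 = 0.64318; r = 40.029°.
D_min = 2·59.236° − 4·40.029° + 180° = 138.356°.

138.4°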